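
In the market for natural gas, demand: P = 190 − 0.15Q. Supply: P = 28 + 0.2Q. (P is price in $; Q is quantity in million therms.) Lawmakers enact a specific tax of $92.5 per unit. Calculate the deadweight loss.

$12223.21 million

Competitive equilibrium: 190 − 0.15Q = 28 + 0.2Q → Q* = 462.8571, P* = 120.5714.
With the tax, the buyer price exceeds the seller price by 92.5: (190 − 0.15Q) − (28 + 0.2Q) = 92.5 → Q' = 198.5714.
ΔQ = 462.8571 − 198.5714 = 264.2857; the wedge equals the tax, 92.5.
Welfare loss = ½ × 264.2857 × 92.5 = $12223.21 million.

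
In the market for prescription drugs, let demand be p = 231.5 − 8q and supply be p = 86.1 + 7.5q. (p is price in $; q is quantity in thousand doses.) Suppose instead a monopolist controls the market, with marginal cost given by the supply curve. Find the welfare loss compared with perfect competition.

$79.03 thousand

Competitive equilibrium: 231.5 − 8q = 86.1 + 7.5q → q* = 9.3806, p* = 156.4548.
Marginal revenue: MR = 231.5 − 16q. Set MR = MC: 231.5 − 16q = 86.1 + 7.5q → q_m = 6.1872.
Price p_m = 231.5 − 8·6.1872 = 182.0024; MC(q_m) = 86.1 + 7.5·6.1872 = 132.504.
Competitive q* = 9.3806, so Δq = 3.1934; wedge = 182.0024 − 132.504 = 49.4984.
Deadweight loss = ½ × 3.1934 × 49.4984 = $79.03 thousand.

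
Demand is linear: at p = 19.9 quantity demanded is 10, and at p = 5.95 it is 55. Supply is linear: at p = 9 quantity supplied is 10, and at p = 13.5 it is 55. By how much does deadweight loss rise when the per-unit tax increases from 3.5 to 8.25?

68.06

Demand slope = (5.95 − 19.9)/(55 − 10) = −0.31, so p = 23 − 0.31q.
Supply slope = (13.5 − 9)/(55 − 10) = 0.1, so p = 8 + 0.1q.
Competitive equilibrium: 23 − 0.31q = 8 + 0.1q → q* = 36.5854, p* = 11.6585.
For a per-unit tax t: Δq = t/0.41, so DWL = ½·t·(t/0.41) = t²/0.82.
At t = 3.5: DWL = 14.939. At t = 8.25: DWL = 83.003.
Increase = 83.003 − 14.939 = 68.06.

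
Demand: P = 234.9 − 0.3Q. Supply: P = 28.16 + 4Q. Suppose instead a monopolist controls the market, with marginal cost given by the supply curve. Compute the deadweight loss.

21.14

Competitive equilibrium: 234.9 − 0.3Q = 28.16 + 4Q → Q* = 48.0791, P* = 220.4763.
Marginal revenue: MR = 234.9 − 0.6Q. Set MR = MC: 234.9 − 0.6Q = 28.16 + 4Q → Q_m = 44.9435.
Price P_m = 234.9 − 0.3·44.9435 = 221.417; MC(Q_m) = 28.16 + 4·44.9435 = 207.934.
Competitive Q* = 48.0791, so ΔQ = 3.1356; wedge = 221.417 − 207.934 = 13.483.
DWL = ½ × 3.1356 × 13.483 = 21.14.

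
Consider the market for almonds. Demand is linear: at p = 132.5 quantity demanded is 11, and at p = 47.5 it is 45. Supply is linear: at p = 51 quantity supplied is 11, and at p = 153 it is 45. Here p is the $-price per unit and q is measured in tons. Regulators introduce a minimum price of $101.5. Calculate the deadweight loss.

Demand slope = (47.5 − 132.5)/(45 − 11) = −2.5, so p = 160 − 2.5q.
Supply slope = (153 − 51)/(45 − 11) = 3, so p = 18 + 3q.
Competitive equilibrium: 160 − 2.5q = 18 + 3q → q* = 25.8182, p* = 95.4545.
At the floor p = 101.5, quantity demanded = (160 − 101.5)/2.5 = 23.4.
Sellers' marginal cost at q' = 23.4: 18 + 3·23.4 = 88.2.
Δq = 25.8182 − 23.4 = 2.4182; wedge = 101.5 − 88.2 = 13.3.
Deadweight loss = ½ × 2.4182 × 13.3 = $16.08.

$16.08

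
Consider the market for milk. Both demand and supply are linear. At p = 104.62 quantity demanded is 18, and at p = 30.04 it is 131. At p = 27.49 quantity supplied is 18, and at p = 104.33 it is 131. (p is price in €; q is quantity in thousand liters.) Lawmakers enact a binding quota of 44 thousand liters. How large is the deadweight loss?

€667.33 thousand

Demand slope = (30.04 − 104.62)/(131 − 18) = −0.66, so p = 116.5 − 0.66q.
Supply slope = (104.33 − 27.49)/(131 − 18) = 0.68, so p = 15.25 + 0.68q.
Competitive equilibrium: 116.5 − 0.66q = 15.25 + 0.68q → q* = 75.5597, p* = 66.6306.
At q = 44: demand price = 116.5 − 0.66·44 = 87.46; supply price = 15.25 + 0.68·44 = 45.17.
Δq = 75.5597 − 44 = 31.5597; wedge = 87.46 − 45.17 = 42.29.
Deadweight loss = ½ × 31.5597 × 42.29 = €667.33 thousand.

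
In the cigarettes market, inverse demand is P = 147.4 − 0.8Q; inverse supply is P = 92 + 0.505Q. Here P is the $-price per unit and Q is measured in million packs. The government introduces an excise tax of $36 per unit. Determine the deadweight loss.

$496.55 million

Competitive equilibrium: 147.4 − 0.8Q = 92 + 0.505Q → Q* = 42.4521, P* = 113.4383.
With the tax, the buyer price exceeds the seller price by 36: (147.4 − 0.8Q) − (92 + 0.505Q) = 36 → Q' = 14.8659.
ΔQ = 42.4521 − 14.8659 = 27.5862; the wedge equals the tax, 36.
Welfare loss = ½ × 27.5862 × 36 = $496.55 million.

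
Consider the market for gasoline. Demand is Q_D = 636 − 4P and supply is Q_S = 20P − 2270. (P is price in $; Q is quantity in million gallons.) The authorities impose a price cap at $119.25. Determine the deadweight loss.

In inverse form: demand P = 159 − 0.25Q, supply P = 113.5 + 0.05Q.
Competitive equilibrium: 159 − 0.25Q = 113.5 + 0.05Q → Q* = 151.6667, P* = 121.0833.
At the ceiling P = 119.25, quantity supplied = (119.25 − 113.5)/0.05 = 115.
Willingness to pay at Q' = 115: 159 − 0.25·115 = 130.25.
ΔQ = 151.6667 − 115 = 36.6667; wedge = 130.25 − 119.25 = 11.
Welfare loss = ½ × 36.6667 × 11 = $201.67 million.

$201.67 million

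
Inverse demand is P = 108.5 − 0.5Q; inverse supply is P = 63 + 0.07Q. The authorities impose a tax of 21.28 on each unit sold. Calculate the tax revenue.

Competitive equilibrium: 108.5 − 0.5Q = 63 + 0.07Q → Q* = 79.8246, P* = 68.5877.
With the tax, the buyer price exceeds the seller price by 21.28: (108.5 − 0.5Q) − (63 + 0.07Q) = 21.28 → Q' = 42.4912.
Tax revenue = 21.28 × 42.4912 = 904.21.

904.21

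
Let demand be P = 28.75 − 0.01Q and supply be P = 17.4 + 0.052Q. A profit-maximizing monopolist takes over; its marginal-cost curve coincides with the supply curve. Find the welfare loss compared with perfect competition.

20.04

Competitive equilibrium: 28.75 − 0.01Q = 17.4 + 0.052Q → Q* = 183.0645, P* = 26.9194.
Marginal revenue: MR = 28.75 − 0.02Q. Set MR = MC: 28.75 − 0.02Q = 17.4 + 0.052Q → Q_m = 157.6389.
Price P_m = 28.75 − 0.01·157.6389 = 27.1736; MC(Q_m) = 17.4 + 0.052·157.6389 = 25.5972.
Competitive Q* = 183.0645, so ΔQ = 25.4256; wedge = 27.1736 − 25.5972 = 1.5764.
DWL = ½ × 25.4256 × 1.5764 = 20.04.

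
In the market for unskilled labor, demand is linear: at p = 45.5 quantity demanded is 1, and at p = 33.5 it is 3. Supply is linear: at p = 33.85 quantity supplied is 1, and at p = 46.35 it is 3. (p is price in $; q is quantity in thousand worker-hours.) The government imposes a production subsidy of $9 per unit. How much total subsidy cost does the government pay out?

Demand slope = (33.5 − 45.5)/(3 − 1) = −6, so p = 51.5 − 6q.
Supply slope = (46.35 − 33.85)/(3 − 1) = 6.25, so p = 27.6 + 6.25q.
Competitive equilibrium: 51.5 − 6q = 27.6 + 6.25q → q* = 1.951, p* = 39.7939.
The subsidy lowers effective supply by 9: p = 18.6 + 6.25q.
New quantity: 51.5 − 6q = 18.6 + 6.25q → q' = 2.6857.
Total subsidy cost = 9 × 2.6857 = $24.17 thousand.

$24.17 thousand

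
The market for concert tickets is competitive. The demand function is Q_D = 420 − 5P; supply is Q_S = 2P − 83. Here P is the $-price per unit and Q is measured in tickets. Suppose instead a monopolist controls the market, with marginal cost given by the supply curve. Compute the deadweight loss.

$63.71

In inverse form: demand P = 84 − 0.2Q, supply P = 41.5 + 0.5Q.
Competitive equilibrium: 84 − 0.2Q = 41.5 + 0.5Q → Q* = 60.7143, P* = 71.8571.
Marginal revenue: MR = 84 − 0.4Q. Set MR = MC: 84 − 0.4Q = 41.5 + 0.5Q → Q_m = 47.2222.
Price P_m = 84 − 0.2·47.2222 = 74.5556; MC(Q_m) = 41.5 + 0.5·47.2222 = 65.1111.
Competitive Q* = 60.7143, so ΔQ = 13.4921; wedge = 74.5556 − 65.1111 = 9.4445.
Welfare loss = ½ × 13.4921 × 9.4445 = $63.71.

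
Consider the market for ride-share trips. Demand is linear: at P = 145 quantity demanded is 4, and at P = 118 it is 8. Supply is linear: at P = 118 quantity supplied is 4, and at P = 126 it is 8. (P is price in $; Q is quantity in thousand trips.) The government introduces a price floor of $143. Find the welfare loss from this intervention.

$34.04 thousand

Demand slope = (118 − 145)/(8 − 4) = −6.75, so P = 172 − 6.75Q.
Supply slope = (126 − 118)/(8 − 4) = 2, so P = 110 + 2Q.
Competitive equilibrium: 172 − 6.75Q = 110 + 2Q → Q* = 7.0857, P* = 124.1714.
At the floor P = 143, quantity demanded = (172 − 143)/6.75 = 4.2963.
Sellers' marginal cost at Q' = 4.2963: 110 + 2·4.2963 = 118.5926.
ΔQ = 7.0857 − 4.2963 = 2.7894; wedge = 143 − 118.5926 = 24.4074.
The triangle = ½ × 2.7894 × 24.4074 = $34.04 thousand.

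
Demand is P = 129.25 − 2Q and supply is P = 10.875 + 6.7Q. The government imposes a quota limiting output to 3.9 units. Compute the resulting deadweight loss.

409.83

Competitive equilibrium: 129.25 − 2Q = 10.875 + 6.7Q → Q* = 13.60632, P* = 102.03736.
At Q = 3.9: demand price = 129.25 − 2·3.9 = 121.45; supply price = 10.875 + 6.7·3.9 = 37.005.
ΔQ = 13.60632 − 3.9 = 9.70632; wedge = 121.45 − 37.005 = 84.445.
Welfare loss = ½ × 9.70632 × 84.445 = 409.83.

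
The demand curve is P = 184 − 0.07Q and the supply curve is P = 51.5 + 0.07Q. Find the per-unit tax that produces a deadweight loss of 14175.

63

Competitive equilibrium: 184 − 0.07Q = 51.5 + 0.07Q → Q* = 946.4286, P* = 117.75.
A tax t gives ΔQ = t/0.14 and wedge t, so DWL = t²/0.28.
t²/0.28 = 14175 → t² = 3969 → t = 63.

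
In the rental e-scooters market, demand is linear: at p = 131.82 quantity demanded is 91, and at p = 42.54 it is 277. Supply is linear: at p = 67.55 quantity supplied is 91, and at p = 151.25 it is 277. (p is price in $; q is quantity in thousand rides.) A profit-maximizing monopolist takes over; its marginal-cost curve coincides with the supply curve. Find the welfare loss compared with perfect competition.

Demand slope = (42.54 − 131.82)/(277 − 91) = −0.48, so p = 175.5 − 0.48q.
Supply slope = (151.25 − 67.55)/(277 − 91) = 0.45, so p = 26.6 + 0.45q.
Competitive equilibrium: 175.5 − 0.48q = 26.6 + 0.45q → q* = 160.10753, p* = 98.64839.
Marginal revenue: MR = 175.5 − 0.96q. Set MR = MC: 175.5 − 0.96q = 26.6 + 0.45q → q_m = 105.60284.
Price p_m = 175.5 − 0.48·105.60284 = 124.81064; MC(q_m) = 26.6 + 0.45·105.60284 = 74.12128.
Competitive q* = 160.10753, so Δq = 54.50469; wedge = 124.81064 − 74.12128 = 50.68936.
Welfare loss = ½ × 54.50469 × 50.68936 = $1381.40 thousand.

$1381.40 thousand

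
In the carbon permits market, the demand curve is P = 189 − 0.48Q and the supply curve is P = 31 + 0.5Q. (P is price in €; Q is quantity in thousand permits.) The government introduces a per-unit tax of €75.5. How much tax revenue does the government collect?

Competitive equilibrium: 189 − 0.48Q = 31 + 0.5Q → Q* = 161.2245, P* = 111.6122.
With the tax, the buyer price exceeds the seller price by 75.5: (189 − 0.48Q) − (31 + 0.5Q) = 75.5 → Q' = 84.1837.
Tax revenue = 75.5 × 84.1837 = €6355.87 thousand.

€6355.87 thousand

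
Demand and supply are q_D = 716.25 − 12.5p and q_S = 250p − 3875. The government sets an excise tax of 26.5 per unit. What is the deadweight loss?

In inverse form: demand p = 57.3 − 0.08q, supply p = 15.5 + 0.004q.
Competitive equilibrium: 57.3 − 0.08q = 15.5 + 0.004q → q* = 497.619, p* = 17.4905.
With the tax, the buyer price exceeds the seller price by 26.5: (57.3 − 0.08q) − (15.5 + 0.004q) = 26.5 → q' = 182.1429.
Δq = 497.619 − 182.1429 = 315.4761; the wedge equals the tax, 26.5.
Deadweight loss = ½ × 315.4761 × 26.5 = 4180.06.

4180.06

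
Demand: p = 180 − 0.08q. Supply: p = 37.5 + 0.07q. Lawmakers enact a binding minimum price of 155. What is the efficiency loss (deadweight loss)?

Competitive equilibrium: 180 − 0.08q = 37.5 + 0.07q → q* = 950, p* = 104.
At the floor p = 155, quantity demanded = (180 − 155)/0.08 = 312.5.
Sellers' marginal cost at q' = 312.5: 37.5 + 0.07·312.5 = 59.375.
Δq = 950 − 312.5 = 637.5; wedge = 155 − 59.375 = 95.625.
The triangle = ½ × 637.5 × 95.625 = 30480.47.

30480.47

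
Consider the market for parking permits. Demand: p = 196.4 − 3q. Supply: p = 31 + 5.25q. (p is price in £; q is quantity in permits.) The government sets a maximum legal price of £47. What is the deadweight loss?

Competitive equilibrium: 196.4 − 3q = 31 + 5.25q → q* = 20.0485, p* = 136.2545.
At the ceiling p = 47, quantity supplied = (47 − 31)/5.25 = 3.0476.
Willingness to pay at q' = 3.0476: 196.4 − 3·3.0476 = 187.2572.
Δq = 20.0485 − 3.0476 = 17.0009; wedge = 187.2572 − 47 = 140.2572.
The triangle = ½ × 17.0009 × 140.2572 = £1192.25.

£1192.25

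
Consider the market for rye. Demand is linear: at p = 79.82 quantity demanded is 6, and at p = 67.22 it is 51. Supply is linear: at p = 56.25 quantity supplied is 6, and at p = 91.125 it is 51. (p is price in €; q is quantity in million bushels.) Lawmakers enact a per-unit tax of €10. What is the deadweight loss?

€47.39 million

Demand slope = (67.22 − 79.82)/(51 − 6) = −0.28, so p = 81.5 − 0.28q.
Supply slope = (91.125 − 56.25)/(51 − 6) = 0.775, so p = 51.6 + 0.775q.
Competitive equilibrium: 81.5 − 0.28q = 51.6 + 0.775q → q* = 28.3412, p* = 73.5645.
With the tax, the buyer price exceeds the seller price by 10: (81.5 − 0.28q) − (51.6 + 0.775q) = 10 → q' = 18.8626.
Δq = 28.3412 − 18.8626 = 9.4786; the wedge equals the tax, 10.
Welfare loss = ½ × 9.4786 × 10 = €47.39 million.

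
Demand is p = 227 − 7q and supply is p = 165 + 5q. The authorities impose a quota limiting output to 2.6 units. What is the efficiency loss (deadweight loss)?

Competitive equilibrium: 227 − 7q = 165 + 5q → q* = 5.1667, p* = 190.8333.
At q = 2.6: demand price = 227 − 7·2.6 = 208.8; supply price = 165 + 5·2.6 = 178.
Δq = 5.1667 − 2.6 = 2.5667; wedge = 208.8 − 178 = 30.8.
Deadweight loss = ½ × 2.5667 × 30.8 = 39.53.

39.53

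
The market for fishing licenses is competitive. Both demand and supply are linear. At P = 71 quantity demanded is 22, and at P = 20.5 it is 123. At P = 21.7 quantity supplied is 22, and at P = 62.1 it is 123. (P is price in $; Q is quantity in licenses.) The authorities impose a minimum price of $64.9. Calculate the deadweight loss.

Demand slope = (20.5 − 71)/(123 − 22) = −0.5, so P = 82 − 0.5Q.
Supply slope = (62.1 − 21.7)/(123 − 22) = 0.4, so P = 12.9 + 0.4Q.
Competitive equilibrium: 82 − 0.5Q = 12.9 + 0.4Q → Q* = 76.7778, P* = 43.6111.
At the floor P = 64.9, quantity demanded = (82 − 64.9)/0.5 = 34.2.
Sellers' marginal cost at Q' = 34.2: 12.9 + 0.4·34.2 = 26.58.
ΔQ = 76.7778 − 34.2 = 42.5778; wedge = 64.9 − 26.58 = 38.32.
Welfare loss = ½ × 42.5778 × 38.32 = $815.79.

$815.79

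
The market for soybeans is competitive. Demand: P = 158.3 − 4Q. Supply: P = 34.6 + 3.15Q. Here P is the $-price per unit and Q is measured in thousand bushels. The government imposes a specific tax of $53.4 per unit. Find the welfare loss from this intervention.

$199.41 thousand

Competitive equilibrium: 158.3 − 4Q = 34.6 + 3.15Q → Q* = 17.3007, P* = 89.0972.
With the tax, the buyer price exceeds the seller price by 53.4: (158.3 − 4Q) − (34.6 + 3.15Q) = 53.4 → Q' = 9.8322.
ΔQ = 17.3007 − 9.8322 = 7.4685; the wedge equals the tax, 53.4.
Welfare loss = ½ × 7.4685 × 53.4 = $199.41 thousand.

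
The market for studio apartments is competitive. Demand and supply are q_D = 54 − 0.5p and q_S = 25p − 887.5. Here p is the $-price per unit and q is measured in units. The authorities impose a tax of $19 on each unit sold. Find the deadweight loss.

In inverse form: demand p = 108 − 2q, supply p = 35.5 + 0.04q.
Competitive equilibrium: 108 − 2q = 35.5 + 0.04q → q* = 35.5392, p* = 36.9216.
With the tax, the buyer price exceeds the seller price by 19: (108 − 2q) − (35.5 + 0.04q) = 19 → q' = 26.2255.
Δq = 35.5392 − 26.2255 = 9.3137; the wedge equals the tax, 19.
The triangle = ½ × 9.3137 × 19 = $88.48.

$88.48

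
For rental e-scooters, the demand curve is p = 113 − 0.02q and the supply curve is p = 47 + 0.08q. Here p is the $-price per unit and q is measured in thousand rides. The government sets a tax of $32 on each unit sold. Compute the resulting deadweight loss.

Competitive equilibrium: 113 − 0.02q = 47 + 0.08q → q* = 660, p* = 99.8.
With the tax, the buyer price exceeds the seller price by 32: (113 − 0.02q) − (47 + 0.08q) = 32 → q' = 340.
Δq = 660 − 340 = 320; the wedge equals the tax, 32.
DWL = ½ × 320 × 32 = $5120 thousand.

$5120 thousand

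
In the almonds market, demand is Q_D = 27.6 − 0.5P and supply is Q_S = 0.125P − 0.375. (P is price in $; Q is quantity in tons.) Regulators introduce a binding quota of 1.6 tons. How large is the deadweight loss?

In inverse form: demand P = 55.2 − 2Q, supply P = 3 + 8Q.
Competitive equilibrium: 55.2 − 2Q = 3 + 8Q → Q* = 5.22, P* = 44.76.
At Q = 1.6: demand price = 55.2 − 2·1.6 = 52; supply price = 3 + 8·1.6 = 15.8.
ΔQ = 5.22 − 1.6 = 3.62; wedge = 52 − 15.8 = 36.2.
Deadweight loss = ½ × 3.62 × 36.2 = $65.522.

$65.522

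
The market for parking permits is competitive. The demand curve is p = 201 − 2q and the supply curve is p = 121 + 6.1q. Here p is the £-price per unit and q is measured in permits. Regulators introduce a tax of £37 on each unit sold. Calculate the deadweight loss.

£84.51

Competitive equilibrium: 201 − 2q = 121 + 6.1q → q* = 9.8765, p* = 181.2469.
With the tax, the buyer price exceeds the seller price by 37: (201 − 2q) − (121 + 6.1q) = 37 → q' = 5.3086.
Δq = 9.8765 − 5.3086 = 4.5679; the wedge equals the tax, 37.
DWL = ½ × 4.5679 × 37 = £84.51.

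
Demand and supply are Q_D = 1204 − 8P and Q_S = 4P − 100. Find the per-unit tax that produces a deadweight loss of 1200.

In inverse form: demand P = 150.5 − 0.125Q, supply P = 25 + 0.25Q.
Competitive equilibrium: 150.5 − 0.125Q = 25 + 0.25Q → Q* = 334.6667, P* = 108.6667.
A tax t gives ΔQ = t/0.375 and wedge t, so DWL = t²/0.75.
t²/0.75 = 1200 → t² = 900 → t = 30.

30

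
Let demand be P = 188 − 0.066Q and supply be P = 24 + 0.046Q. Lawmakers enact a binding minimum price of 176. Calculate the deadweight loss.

92104.49

Competitive equilibrium: 188 − 0.066Q = 24 + 0.046Q → Q* = 1464.285714, P* = 91.357143.
At the floor P = 176, quantity demanded = (188 − 176)/0.066 = 181.818182.
Sellers' marginal cost at Q' = 181.818182: 24 + 0.046·181.818182 = 32.363636.
ΔQ = 1464.285714 − 181.818182 = 1282.467532; wedge = 176 − 32.363636 = 143.636364.
The triangle = ½ × 1282.467532 × 143.636364 = 92104.49.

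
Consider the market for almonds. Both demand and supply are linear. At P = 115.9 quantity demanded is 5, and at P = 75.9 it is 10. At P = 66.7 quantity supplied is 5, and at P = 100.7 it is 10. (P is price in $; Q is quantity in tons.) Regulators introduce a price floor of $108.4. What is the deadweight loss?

Demand slope = (75.9 − 115.9)/(10 − 5) = −8, so P = 155.9 − 8Q.
Supply slope = (100.7 − 66.7)/(10 − 5) = 6.8, so P = 32.7 + 6.8Q.
Competitive equilibrium: 155.9 − 8Q = 32.7 + 6.8Q → Q* = 8.3243, P* = 89.3054.
At the floor P = 108.4, quantity demanded = (155.9 − 108.4)/8 = 5.9375.
Sellers' marginal cost at Q' = 5.9375: 32.7 + 6.8·5.9375 = 73.075.
ΔQ = 8.3243 − 5.9375 = 2.3868; wedge = 108.4 − 73.075 = 35.325.
DWL = ½ × 2.3868 × 35.325 = $42.16.

$42.16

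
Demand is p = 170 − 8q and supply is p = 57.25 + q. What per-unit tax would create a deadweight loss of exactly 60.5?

Competitive equilibrium: 170 − 8q = 57.25 + q → q* = 12.5278, p* = 69.7778.
A tax t gives Δq = t/9 and wedge t, so DWL = t²/18.
t²/18 = 60.5 → t² = 1089 → t = 33.

33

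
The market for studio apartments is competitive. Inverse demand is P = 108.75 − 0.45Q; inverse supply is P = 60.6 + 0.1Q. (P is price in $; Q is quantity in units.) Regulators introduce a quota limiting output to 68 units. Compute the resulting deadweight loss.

Competitive equilibrium: 108.75 − 0.45Q = 60.6 + 0.1Q → Q* = 87.5455, P* = 69.3545.
At Q = 68: demand price = 108.75 − 0.45·68 = 78.15; supply price = 60.6 + 0.1·68 = 67.4.
ΔQ = 87.5455 − 68 = 19.5455; wedge = 78.15 − 67.4 = 10.75.
Welfare loss = ½ × 19.5455 × 10.75 = $105.06.

$105.06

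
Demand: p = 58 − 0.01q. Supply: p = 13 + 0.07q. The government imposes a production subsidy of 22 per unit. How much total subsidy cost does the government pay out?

Competitive equilibrium: 58 − 0.01q = 13 + 0.07q → q* = 562.5, p* = 52.375.
The subsidy lowers effective supply by 22: p = 0.07q − 9.
New quantity: 58 − 0.01q = 0.07q − 9 → q' = 837.5.
Total subsidy cost = 22 × 837.5 = 18425.

18425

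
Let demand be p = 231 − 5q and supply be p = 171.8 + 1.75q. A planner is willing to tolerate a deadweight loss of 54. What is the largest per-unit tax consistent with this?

27

Competitive equilibrium: 231 − 5q = 171.8 + 1.75q → q* = 8.7704, p* = 187.1481.
A tax t gives Δq = t/6.75 and wedge t, so DWL = t²/13.5.
t²/13.5 = 54 → t² = 729 → t = 27.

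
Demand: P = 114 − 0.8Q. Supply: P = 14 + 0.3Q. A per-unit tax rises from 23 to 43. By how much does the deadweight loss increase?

600

Competitive equilibrium: 114 − 0.8Q = 14 + 0.3Q → Q* = 90.9091, P* = 41.2727.
For a per-unit tax t: ΔQ = t/1.1, so DWL = ½·t·(t/1.1) = t²/2.2.
At t = 23: DWL = 240.455. At t = 43: DWL = 840.455.
Increase = 840.455 − 240.455 = 600.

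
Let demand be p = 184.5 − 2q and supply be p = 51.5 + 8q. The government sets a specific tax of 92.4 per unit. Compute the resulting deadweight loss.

Competitive equilibrium: 184.5 − 2q = 51.5 + 8q → q* = 13.3, p* = 157.9.
With the tax, the buyer price exceeds the seller price by 92.4: (184.5 − 2q) − (51.5 + 8q) = 92.4 → q' = 4.06.
Δq = 13.3 − 4.06 = 9.24; the wedge equals the tax, 92.4.
Welfare loss = ½ × 9.24 × 92.4 = 426.888.

426.888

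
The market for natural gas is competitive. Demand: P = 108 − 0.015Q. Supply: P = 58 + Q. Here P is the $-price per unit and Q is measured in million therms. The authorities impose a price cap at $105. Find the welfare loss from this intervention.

Competitive equilibrium: 108 − 0.015Q = 58 + Q → Q* = 49.2611, P* = 107.2611.
At the ceiling P = 105, quantity supplied = (105 − 58)/1 = 47.
Willingness to pay at Q' = 47: 108 − 0.015·47 = 107.295.
ΔQ = 49.2611 − 47 = 2.2611; wedge = 107.295 − 105 = 2.295.
Welfare loss = ½ × 2.2611 × 2.295 = $2.59 million.

$2.59 million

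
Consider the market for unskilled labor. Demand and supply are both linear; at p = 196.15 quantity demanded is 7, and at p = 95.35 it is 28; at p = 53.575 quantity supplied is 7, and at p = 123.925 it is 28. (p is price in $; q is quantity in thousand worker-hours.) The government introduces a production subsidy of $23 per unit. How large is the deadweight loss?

Demand slope = (95.35 − 196.15)/(28 − 7) = −4.8, so p = 229.75 − 4.8q.
Supply slope = (123.925 − 53.575)/(28 − 7) = 3.35, so p = 30.125 + 3.35q.
Competitive equilibrium: 229.75 − 4.8q = 30.125 + 3.35q → q* = 24.4939, p* = 112.1794.
The subsidy lowers effective supply by 23: p = 7.125 + 3.35q.
New quantity: 229.75 − 4.8q = 7.125 + 3.35q → q' = 27.316.
Overproduction Δq = 27.316 − 24.4939 = 2.8221; wedge = subsidy = 23.
The triangle = ½ × 2.8221 × 23 = $32.45 thousand.

$32.45 thousand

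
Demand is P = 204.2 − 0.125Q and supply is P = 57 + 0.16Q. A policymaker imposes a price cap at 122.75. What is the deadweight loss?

Competitive equilibrium: 204.2 − 0.125Q = 57 + 0.16Q → Q* = 516.4912, P* = 139.6386.
At the ceiling P = 122.75, quantity supplied = (122.75 − 57)/0.16 = 410.9375.
Willingness to pay at Q' = 410.9375: 204.2 − 0.125·410.9375 = 152.8328.
ΔQ = 516.4912 − 410.9375 = 105.5537; wedge = 152.8328 − 122.75 = 30.0828.
Deadweight loss = ½ × 105.5537 × 30.0828 = 1587.68.

1587.68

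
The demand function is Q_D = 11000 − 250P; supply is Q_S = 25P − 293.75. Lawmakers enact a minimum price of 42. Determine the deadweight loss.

1193.89

In inverse form: demand P = 44 − 0.004Q, supply P = 11.75 + 0.04Q.
Competitive equilibrium: 44 − 0.004Q = 11.75 + 0.04Q → Q* = 732.9545, P* = 41.0682.
At the floor P = 42, quantity demanded = (44 − 42)/0.004 = 500.
Sellers' marginal cost at Q' = 500: 11.75 + 0.04·500 = 31.75.
ΔQ = 732.9545 − 500 = 232.9545; wedge = 42 − 31.75 = 10.25.
DWL = ½ × 232.9545 × 10.25 = 1193.89.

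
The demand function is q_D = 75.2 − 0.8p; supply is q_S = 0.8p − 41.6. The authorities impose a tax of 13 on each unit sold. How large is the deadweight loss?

In inverse form: demand p = 94 − 1.25q, supply p = 52 + 1.25q.
Competitive equilibrium: 94 − 1.25q = 52 + 1.25q → q* = 16.8, p* = 73.
With the tax, the buyer price exceeds the seller price by 13: (94 − 1.25q) − (52 + 1.25q) = 13 → q' = 11.6.
Δq = 16.8 − 11.6 = 5.2; the wedge equals the tax, 13.
The triangle = ½ × 5.2 × 13 = 33.80.

33.80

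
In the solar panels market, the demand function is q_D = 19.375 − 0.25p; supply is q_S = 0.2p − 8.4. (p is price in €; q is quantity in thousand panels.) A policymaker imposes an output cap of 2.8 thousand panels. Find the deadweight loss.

€5.89 thousand

In inverse form: demand p = 77.5 − 4q, supply p = 42 + 5q.
Competitive equilibrium: 77.5 − 4q = 42 + 5q → q* = 3.9444, p* = 61.7222.
At q = 2.8: demand price = 77.5 − 4·2.8 = 66.3; supply price = 42 + 5·2.8 = 56.
Δq = 3.9444 − 2.8 = 1.1444; wedge = 66.3 − 56 = 10.3.
Welfare loss = ½ × 1.1444 × 10.3 = €5.89 thousand.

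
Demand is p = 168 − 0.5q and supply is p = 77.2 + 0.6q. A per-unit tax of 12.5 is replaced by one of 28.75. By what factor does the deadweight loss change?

Competitive equilibrium: 168 − 0.5q = 77.2 + 0.6q → q* = 82.5455, p* = 126.7273.
For a per-unit tax t: Δq = t/1.1, so DWL = ½·t·(t/1.1) = t²/2.2.
At t = 12.5: DWL = 71.023. At t = 28.75: DWL = 375.710.
Ratio = (28.75/12.5)² = 5.29.

5.29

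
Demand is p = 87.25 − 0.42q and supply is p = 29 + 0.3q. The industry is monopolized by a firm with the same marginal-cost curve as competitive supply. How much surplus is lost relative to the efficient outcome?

Competitive equilibrium: 87.25 − 0.42q = 29 + 0.3q → q* = 80.9028, p* = 53.2708.
Marginal revenue: MR = 87.25 − 0.84q. Set MR = MC: 87.25 − 0.84q = 29 + 0.3q → q_m = 51.0965.
Price p_m = 87.25 − 0.42·51.0965 = 65.7895; MC(q_m) = 29 + 0.3·51.0965 = 44.329.
Competitive q* = 80.9028, so Δq = 29.8063; wedge = 65.7895 − 44.329 = 21.4605.
The triangle = ½ × 29.8063 × 21.4605 = 319.83.

319.83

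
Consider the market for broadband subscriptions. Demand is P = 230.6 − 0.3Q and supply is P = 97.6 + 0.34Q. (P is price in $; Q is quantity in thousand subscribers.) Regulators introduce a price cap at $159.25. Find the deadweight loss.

$224.53 thousand

Competitive equilibrium: 230.6 − 0.3Q = 97.6 + 0.34Q → Q* = 207.8125, P* = 168.2563.
At the ceiling P = 159.25, quantity supplied = (159.25 − 97.6)/0.34 = 181.3235.
Willingness to pay at Q' = 181.3235: 230.6 − 0.3·181.3235 = 176.203.
ΔQ = 207.8125 − 181.3235 = 26.489; wedge = 176.203 − 159.25 = 16.953.
DWL = ½ × 26.489 × 16.953 = $224.53 thousand.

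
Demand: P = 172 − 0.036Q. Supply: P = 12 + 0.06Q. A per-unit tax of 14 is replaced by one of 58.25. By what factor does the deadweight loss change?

17.312

Competitive equilibrium: 172 − 0.036Q = 12 + 0.06Q → Q* = 1666.6667, P* = 112.
For a per-unit tax t: ΔQ = t/0.096, so DWL = ½·t·(t/0.096) = t²/0.192.
At t = 14: DWL = 1020.833. At t = 58.25: DWL = 17672.201.
Ratio = (58.25/14)² = 17.312.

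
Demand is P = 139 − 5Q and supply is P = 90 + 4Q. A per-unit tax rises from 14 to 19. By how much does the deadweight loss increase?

9.17

Competitive equilibrium: 139 − 5Q = 90 + 4Q → Q* = 5.4444, P* = 111.7778.
For a per-unit tax t: ΔQ = t/9, so DWL = ½·t·(t/9) = t²/18.
At t = 14: DWL = 10.889. At t = 19: DWL = 20.056.
Increase = 20.056 − 10.889 = 9.17.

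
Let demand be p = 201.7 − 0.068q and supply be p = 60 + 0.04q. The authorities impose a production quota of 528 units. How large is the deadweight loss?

33194.56

Competitive equilibrium: 201.7 − 0.068q = 60 + 0.04q → q* = 1312.037, p* = 112.4815.
At q = 528: demand price = 201.7 − 0.068·528 = 165.796; supply price = 60 + 0.04·528 = 81.12.
Δq = 1312.037 − 528 = 784.037; wedge = 165.796 − 81.12 = 84.676.
Deadweight loss = ½ × 784.037 × 84.676 = 33194.56.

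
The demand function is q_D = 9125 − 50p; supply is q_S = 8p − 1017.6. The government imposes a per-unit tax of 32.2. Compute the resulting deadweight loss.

3575.31

In inverse form: demand p = 182.5 − 0.02q, supply p = 127.2 + 0.125q.
Competitive equilibrium: 182.5 − 0.02q = 127.2 + 0.125q → q* = 381.3793, p* = 174.8724.
With the tax, the buyer price exceeds the seller price by 32.2: (182.5 − 0.02q) − (127.2 + 0.125q) = 32.2 → q' = 159.3103.
Δq = 381.3793 − 159.3103 = 222.069; the wedge equals the tax, 32.2.
The triangle = ½ × 222.069 × 32.2 = 3575.31.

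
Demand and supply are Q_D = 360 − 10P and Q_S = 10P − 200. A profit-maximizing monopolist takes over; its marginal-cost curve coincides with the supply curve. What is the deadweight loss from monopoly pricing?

71.11

In inverse form: demand P = 36 − 0.1Q, supply P = 20 + 0.1Q.
Competitive equilibrium: 36 − 0.1Q = 20 + 0.1Q → Q* = 80, P* = 28.
Marginal revenue: MR = 36 − 0.2Q. Set MR = MC: 36 − 0.2Q = 20 + 0.1Q → Q_m = 53.3333.
Price P_m = 36 − 0.1·53.3333 = 30.6667; MC(Q_m) = 20 + 0.1·53.3333 = 25.3333.
Competitive Q* = 80, so ΔQ = 26.6667; wedge = 30.6667 − 25.3333 = 5.3334.
DWL = ½ × 26.6667 × 5.3334 = 71.11.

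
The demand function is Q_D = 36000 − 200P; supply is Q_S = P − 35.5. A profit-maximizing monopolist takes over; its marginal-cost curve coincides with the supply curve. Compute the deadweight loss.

0.25

In inverse form: demand P = 180 − 0.005Q, supply P = 35.5 + Q.
Competitive equilibrium: 180 − 0.005Q = 35.5 + Q → Q* = 143.7811, P* = 179.2811.
Marginal revenue: MR = 180 − 0.01Q. Set MR = MC: 180 − 0.01Q = 35.5 + Q → Q_m = 143.0693.
Price P_m = 180 − 0.005·143.0693 = 179.2847; MC(Q_m) = 35.5 + 1·143.0693 = 178.5693.
Competitive Q* = 143.7811, so ΔQ = 0.7118; wedge = 179.2847 − 178.5693 = 0.7154.
DWL = ½ × 0.7118 × 0.7154 = 0.25.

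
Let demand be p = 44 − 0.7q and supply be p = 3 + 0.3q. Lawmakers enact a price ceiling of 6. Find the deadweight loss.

Competitive equilibrium: 44 − 0.7q = 3 + 0.3q → q* = 41, p* = 15.3.
At the ceiling p = 6, quantity supplied = (6 − 3)/0.3 = 10.
Willingness to pay at q' = 10: 44 − 0.7·10 = 37.
Δq = 41 − 10 = 31; wedge = 37 − 6 = 31.
The triangle = ½ × 31 × 31 = 480.50.

480.50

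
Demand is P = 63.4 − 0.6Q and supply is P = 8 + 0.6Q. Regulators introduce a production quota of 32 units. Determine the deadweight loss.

120.42

Competitive equilibrium: 63.4 − 0.6Q = 8 + 0.6Q → Q* = 46.1667, P* = 35.7.
At Q = 32: demand price = 63.4 − 0.6·32 = 44.2; supply price = 8 + 0.6·32 = 27.2.
ΔQ = 46.1667 − 32 = 14.1667; wedge = 44.2 − 27.2 = 17.
The triangle = ½ × 14.1667 × 17 = 120.42.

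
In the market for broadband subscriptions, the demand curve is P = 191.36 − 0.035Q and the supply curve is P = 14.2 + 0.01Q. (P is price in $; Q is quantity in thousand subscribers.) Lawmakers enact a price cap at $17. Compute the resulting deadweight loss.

Competitive equilibrium: 191.36 − 0.035Q = 14.2 + 0.01Q → Q* = 3936.8889, P* = 53.5689.
At the ceiling P = 17, quantity supplied = (17 − 14.2)/0.01 = 280.
Willingness to pay at Q' = 280: 191.36 − 0.035·280 = 181.56.
ΔQ = 3936.8889 − 280 = 3656.8889; wedge = 181.56 − 17 = 164.56.
Welfare loss = ½ × 3656.8889 × 164.56 = $300888.82 thousand.

$300888.82 thousand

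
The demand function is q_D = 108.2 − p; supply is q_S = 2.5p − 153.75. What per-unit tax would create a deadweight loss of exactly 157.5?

In inverse form: demand p = 108.2 − q, supply p = 61.5 + 0.4q.
Competitive equilibrium: 108.2 − q = 61.5 + 0.4q → q* = 33.3571, p* = 74.8429.
A tax t gives Δq = t/1.4 and wedge t, so DWL = t²/2.8.
t²/2.8 = 157.5 → t² = 441 → t = 21.

21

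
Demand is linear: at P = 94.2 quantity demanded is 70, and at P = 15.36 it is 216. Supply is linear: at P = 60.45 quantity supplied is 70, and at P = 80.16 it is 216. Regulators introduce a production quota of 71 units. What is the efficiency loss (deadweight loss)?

810.34

Demand slope = (15.36 − 94.2)/(216 − 70) = −0.54, so P = 132 − 0.54Q.
Supply slope = (80.16 − 60.45)/(216 − 70) = 0.135, so P = 51 + 0.135Q.
Competitive equilibrium: 132 − 0.54Q = 51 + 0.135Q → Q* = 120, P* = 67.2.
At Q = 71: demand price = 132 − 0.54·71 = 93.66; supply price = 51 + 0.135·71 = 60.585.
ΔQ = 120 − 71 = 49; wedge = 93.66 − 60.585 = 33.075.
Welfare loss = ½ × 49 × 33.075 = 810.34.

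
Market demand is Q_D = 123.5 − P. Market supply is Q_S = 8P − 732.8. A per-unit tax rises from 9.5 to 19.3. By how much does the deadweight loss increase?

In inverse form: demand P = 123.5 − Q, supply P = 91.6 + 0.125Q.
Competitive equilibrium: 123.5 − Q = 91.6 + 0.125Q → Q* = 28.3556, P* = 95.1444.
For a per-unit tax t: ΔQ = t/1.125, so DWL = ½·t·(t/1.125) = t²/2.25.
At t = 9.5: DWL = 40.111. At t = 19.3: DWL = 165.551.
Increase = 165.551 − 40.111 = 125.44.

125.44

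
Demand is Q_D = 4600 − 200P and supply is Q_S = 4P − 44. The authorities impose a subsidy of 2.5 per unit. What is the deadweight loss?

12.25

In inverse form: demand P = 23 − 0.005Q, supply P = 11 + 0.25Q.
Competitive equilibrium: 23 − 0.005Q = 11 + 0.25Q → Q* = 47.0588, P* = 22.7647.
The subsidy lowers effective supply by 2.5: P = 8.5 + 0.25Q.
New quantity: 23 − 0.005Q = 8.5 + 0.25Q → Q' = 56.8627.
Overproduction ΔQ = 56.8627 − 47.0588 = 9.8039; wedge = subsidy = 2.5.
Welfare loss = ½ × 9.8039 × 2.5 = 12.25.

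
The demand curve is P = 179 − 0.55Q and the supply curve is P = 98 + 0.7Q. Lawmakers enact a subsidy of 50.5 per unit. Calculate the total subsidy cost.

5312.60

Competitive equilibrium: 179 − 0.55Q = 98 + 0.7Q → Q* = 64.8, P* = 143.36.
The subsidy lowers effective supply by 50.5: P = 47.5 + 0.7Q.
New quantity: 179 − 0.55Q = 47.5 + 0.7Q → Q' = 105.2.
Total subsidy cost = 50.5 × 105.2 = 5312.60.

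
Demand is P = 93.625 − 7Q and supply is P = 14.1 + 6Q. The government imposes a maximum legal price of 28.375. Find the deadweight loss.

90.83

Competitive equilibrium: 93.625 − 7Q = 14.1 + 6Q → Q* = 6.1173, P* = 50.8038.
At the ceiling P = 28.375, quantity supplied = (28.375 − 14.1)/6 = 2.3792.
Willingness to pay at Q' = 2.3792: 93.625 − 7·2.3792 = 76.9706.
ΔQ = 6.1173 − 2.3792 = 3.7381; wedge = 76.9706 − 28.375 = 48.5956.
DWL = ½ × 3.7381 × 48.5956 = 90.83.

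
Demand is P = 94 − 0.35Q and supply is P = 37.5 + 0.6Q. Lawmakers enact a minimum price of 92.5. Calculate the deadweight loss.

Competitive equilibrium: 94 − 0.35Q = 37.5 + 0.6Q → Q* = 59.4737, P* = 73.1842.
At the floor P = 92.5, quantity demanded = (94 − 92.5)/0.35 = 4.2857.
Sellers' marginal cost at Q' = 4.2857: 37.5 + 0.6·4.2857 = 40.0714.
ΔQ = 59.4737 − 4.2857 = 55.188; wedge = 92.5 − 40.0714 = 52.4286.
The triangle = ½ × 55.188 × 52.4286 = 1446.71.

1446.71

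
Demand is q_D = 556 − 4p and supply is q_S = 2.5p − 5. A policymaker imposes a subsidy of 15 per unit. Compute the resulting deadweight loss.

173.08

In inverse form: demand p = 139 − 0.25q, supply p = 2 + 0.4q.
Competitive equilibrium: 139 − 0.25q = 2 + 0.4q → q* = 210.7692, p* = 86.3077.
The subsidy lowers effective supply by 15: p = 0.4q − 13.
New quantity: 139 − 0.25q = 0.4q − 13 → q' = 233.8462.
Overproduction Δq = 233.8462 − 210.7692 = 23.077; wedge = subsidy = 15.
The triangle = ½ × 23.077 × 15 = 173.08.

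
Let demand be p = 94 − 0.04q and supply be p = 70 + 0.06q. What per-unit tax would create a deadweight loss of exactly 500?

10

Competitive equilibrium: 94 − 0.04q = 70 + 0.06q → q* = 240, p* = 84.4.
A tax t gives Δq = t/0.1 and wedge t, so DWL = t²/0.2.
t²/0.2 = 500 → t² = 100 → t = 10.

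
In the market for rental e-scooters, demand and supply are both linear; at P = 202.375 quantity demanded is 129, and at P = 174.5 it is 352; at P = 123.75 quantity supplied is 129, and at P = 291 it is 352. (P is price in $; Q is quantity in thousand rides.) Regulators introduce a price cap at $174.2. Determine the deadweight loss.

Demand slope = (174.5 − 202.375)/(352 − 129) = −0.125, so P = 218.5 − 0.125Q.
Supply slope = (291 − 123.75)/(352 − 129) = 0.75, so P = 27 + 0.75Q.
Competitive equilibrium: 218.5 − 0.125Q = 27 + 0.75Q → Q* = 218.8571, P* = 191.1429.
At the ceiling P = 174.2, quantity supplied = (174.2 − 27)/0.75 = 196.2667.
Willingness to pay at Q' = 196.2667: 218.5 − 0.125·196.2667 = 193.9667.
ΔQ = 218.8571 − 196.2667 = 22.5904; wedge = 193.9667 − 174.2 = 19.7667.
Deadweight loss = ½ × 22.5904 × 19.7667 = $223.27 thousand.

$223.27 thousand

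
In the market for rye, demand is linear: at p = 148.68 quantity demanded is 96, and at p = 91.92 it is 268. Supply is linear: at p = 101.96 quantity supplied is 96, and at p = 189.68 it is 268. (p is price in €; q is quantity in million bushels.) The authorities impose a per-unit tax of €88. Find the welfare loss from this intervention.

€4609.52 million

Demand slope = (91.92 − 148.68)/(268 − 96) = −0.33, so p = 180.36 − 0.33q.
Supply slope = (189.68 − 101.96)/(268 − 96) = 0.51, so p = 53 + 0.51q.
Competitive equilibrium: 180.36 − 0.33q = 53 + 0.51q → q* = 151.619, p* = 130.3257.
With the tax, the buyer price exceeds the seller price by 88: (180.36 − 0.33q) − (53 + 0.51q) = 88 → q' = 46.8571.
Δq = 151.619 − 46.8571 = 104.7619; the wedge equals the tax, 88.
The triangle = ½ × 104.7619 × 88 = €4609.52 million.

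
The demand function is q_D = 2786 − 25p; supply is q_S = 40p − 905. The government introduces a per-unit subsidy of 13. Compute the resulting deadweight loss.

1300

In inverse form: demand p = 111.44 − 0.04q, supply p = 22.625 + 0.025q.
Competitive equilibrium: 111.44 − 0.04q = 22.625 + 0.025q → q* = 1366.3846, p* = 56.7846.
The subsidy lowers effective supply by 13: p = 9.625 + 0.025q.
New quantity: 111.44 − 0.04q = 9.625 + 0.025q → q' = 1566.3846.
Overproduction Δq = 1566.3846 − 1366.3846 = 200; wedge = subsidy = 13.
Welfare loss = ½ × 200 × 13 = 1300.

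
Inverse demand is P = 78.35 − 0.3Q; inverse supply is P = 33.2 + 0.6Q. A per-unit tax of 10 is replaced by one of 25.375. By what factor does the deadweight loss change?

Competitive equilibrium: 78.35 − 0.3Q = 33.2 + 0.6Q → Q* = 50.1667, P* = 63.3.
For a per-unit tax t: ΔQ = t/0.9, so DWL = ½·t·(t/0.9) = t²/1.8.
At t = 10: DWL = 55.556. At t = 25.375: DWL = 357.717.
Ratio = (25.375/10)² = 6.439.

6.439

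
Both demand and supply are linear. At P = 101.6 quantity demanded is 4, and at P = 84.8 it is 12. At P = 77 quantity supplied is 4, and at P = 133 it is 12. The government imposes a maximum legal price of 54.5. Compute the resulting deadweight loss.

159.33

Demand slope = (84.8 − 101.6)/(12 − 4) = −2.1, so P = 110 − 2.1Q.
Supply slope = (133 − 77)/(12 − 4) = 7, so P = 49 + 7Q.
Competitive equilibrium: 110 − 2.1Q = 49 + 7Q → Q* = 6.7033, P* = 95.9231.
At the ceiling P = 54.5, quantity supplied = (54.5 − 49)/7 = 0.7857.
Willingness to pay at Q' = 0.7857: 110 − 2.1·0.7857 = 108.35.
ΔQ = 6.7033 − 0.7857 = 5.9176; wedge = 108.35 − 54.5 = 53.85.
The triangle = ½ × 5.9176 × 53.85 = 159.33.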